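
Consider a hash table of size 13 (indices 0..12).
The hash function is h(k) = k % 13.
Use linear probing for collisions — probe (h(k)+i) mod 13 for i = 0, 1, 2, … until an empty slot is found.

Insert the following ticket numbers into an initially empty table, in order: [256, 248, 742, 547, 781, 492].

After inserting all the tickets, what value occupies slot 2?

742

256: h=9 => slot 9
248: h=1 => slot 1
742: h=1, probe 1,2 => slot 2
547: h=1, probe 1,2,3 => slot 3
781: h=1, probe 1,2,3,4 => slot 4
492: h=11 => slot 11
Table: [-, 248, 742, 547, 781, -, -, -, -, 256, -, 492, -]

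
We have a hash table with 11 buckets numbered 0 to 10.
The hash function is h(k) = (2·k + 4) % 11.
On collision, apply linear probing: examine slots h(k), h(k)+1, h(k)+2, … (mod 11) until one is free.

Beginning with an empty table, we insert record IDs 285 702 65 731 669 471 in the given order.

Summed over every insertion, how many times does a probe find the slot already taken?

8

Insert 285: h=2, slot 2 empty -> index 2.
Insert 702: h=0, slot 0 empty -> index 0.
Insert 65: h=2, slot 2 occupied -> index 3.
Insert 731: h=3, slot 3 occupied -> index 4.
Insert 669: h=0, slot 0 occupied -> index 1.
Insert 471: h=0, slots 0,1,2,3,4 occupied -> index 5.
Table: [702, 669, 285, 65, 731, 471, ∅, ∅, ∅, ∅, ∅]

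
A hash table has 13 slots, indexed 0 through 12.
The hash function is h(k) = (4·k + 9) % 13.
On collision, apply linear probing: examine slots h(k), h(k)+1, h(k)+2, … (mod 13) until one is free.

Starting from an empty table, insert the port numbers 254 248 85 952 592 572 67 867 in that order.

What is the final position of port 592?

1

254 hashes to 11; slot 11 is free => place at 11.
248 hashes to 0; slot 0 is free => place at 0.
85 hashes to 11; 11 taken => place at 12.
952 hashes to 8; slot 8 is free => place at 8.
592 hashes to 11; 11,12,0 taken => place at 1.
572 hashes to 9; slot 9 is free => place at 9.
67 hashes to 4; slot 4 is free => place at 4.
867 hashes to 6; slot 6 is free => place at 6.
Table: [248, 592, -, -, 67, -, 867, -, 952, 572, -, 254, 85]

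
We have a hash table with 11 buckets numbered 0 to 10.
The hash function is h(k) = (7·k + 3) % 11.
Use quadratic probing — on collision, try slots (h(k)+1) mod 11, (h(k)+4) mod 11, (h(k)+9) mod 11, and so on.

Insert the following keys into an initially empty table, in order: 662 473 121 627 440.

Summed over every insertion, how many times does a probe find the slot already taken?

662: h=6 -> slot 6
473: h=3 -> slot 3
121: h=3, probe 3,4 -> slot 4
627: h=3, probe 3,4,7 -> slot 7
440: h=3, probe 3,4,7,1 -> slot 1
Table: [_, 440, _, 473, 121, _, 662, 627, _, _, _]

6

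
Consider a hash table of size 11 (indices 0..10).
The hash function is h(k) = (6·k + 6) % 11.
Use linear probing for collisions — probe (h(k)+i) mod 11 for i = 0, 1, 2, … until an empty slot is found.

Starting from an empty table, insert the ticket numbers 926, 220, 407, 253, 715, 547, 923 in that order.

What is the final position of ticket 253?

9

Insert 926: h=7, slot 7 empty => index 7.
Insert 220: h=6, slot 6 empty => index 6.
Insert 407: h=6, slots 6,7 occupied => index 8.
Insert 253: h=6, slots 6,7,8 occupied => index 9.
Insert 715: h=6, slots 6,7,8,9 occupied => index 10.
Insert 547: h=10, slot 10 occupied => index 0.
Insert 923: h=0, slot 0 occupied => index 1.
Table: [547, 923, —, —, —, —, 220, 926, 407, 253, 715]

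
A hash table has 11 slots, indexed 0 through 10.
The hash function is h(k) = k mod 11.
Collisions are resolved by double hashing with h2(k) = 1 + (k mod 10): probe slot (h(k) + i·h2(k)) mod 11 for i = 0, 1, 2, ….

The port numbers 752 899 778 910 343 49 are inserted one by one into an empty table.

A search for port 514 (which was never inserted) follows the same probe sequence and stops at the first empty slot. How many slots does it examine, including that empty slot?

3

Insert 752: h=4, slot 4 empty → index 4.
Insert 899: h=8, slot 8 empty → index 8.
Insert 778: h=8, h2=9, slot 8 occupied → index 6.
Insert 910: h=8, h2=1, slot 8 occupied → index 9.
Insert 343: h=2, slot 2 empty → index 2.
Insert 49: h=5, slot 5 empty → index 5.
Table: [∅, ∅, 343, ∅, 752, 49, 778, ∅, 899, 910, ∅]
Lookup 514: h=8, h2=5, probe 8,2,7 → slot 7 empty, not found.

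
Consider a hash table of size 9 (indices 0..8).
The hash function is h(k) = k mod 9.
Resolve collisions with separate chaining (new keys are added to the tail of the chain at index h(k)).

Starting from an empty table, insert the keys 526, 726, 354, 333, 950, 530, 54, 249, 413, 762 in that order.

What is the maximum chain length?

Insert 526: h=4, bucket 4 empty -> new chain.
Insert 726: h=6, bucket 6 empty -> new chain.
Insert 354: h=3, bucket 3 empty -> new chain.
Insert 333: h=0, bucket 0 empty -> new chain.
Insert 950: h=5, bucket 5 empty -> new chain.
Insert 530: h=8, bucket 8 empty -> new chain.
Insert 54: h=0, bucket 0 nonempty -> append to chain.
Insert 249: h=6, bucket 6 nonempty -> append to chain.
Insert 413: h=8, bucket 8 nonempty -> append to chain.
Insert 762: h=6, bucket 6 nonempty -> append to chain.
Final buckets:
0: 333 -> 54
1: —
2: —
3: 354
4: 526
5: 950
6: 726 -> 249 -> 762
7: —
8: 530 -> 413

3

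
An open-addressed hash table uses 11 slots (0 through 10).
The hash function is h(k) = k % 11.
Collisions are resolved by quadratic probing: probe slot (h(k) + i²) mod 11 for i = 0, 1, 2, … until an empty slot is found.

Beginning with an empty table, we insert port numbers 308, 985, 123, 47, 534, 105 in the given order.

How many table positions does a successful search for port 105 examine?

3

308 hashes to 0; slot 0 is free → place at 0.
985 hashes to 6; slot 6 is free → place at 6.
123 hashes to 2; slot 2 is free → place at 2.
47 hashes to 3; slot 3 is free → place at 3.
534 hashes to 6; 6 taken → place at 7.
105 hashes to 6; 6,7 taken → place at 10.
Table: [308, —, 123, 47, —, —, 985, 534, —, —, 105]
Lookup 105: h=6, probe 6,7,10 → found at 10.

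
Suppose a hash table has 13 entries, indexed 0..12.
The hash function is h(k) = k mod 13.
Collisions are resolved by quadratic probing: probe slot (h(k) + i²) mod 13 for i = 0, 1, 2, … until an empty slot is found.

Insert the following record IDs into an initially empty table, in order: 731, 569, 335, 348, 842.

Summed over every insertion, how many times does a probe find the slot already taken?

731 hashes to 3; slot 3 is free => place at 3.
569 hashes to 10; slot 10 is free => place at 10.
335 hashes to 10; 10 taken => place at 11.
348 hashes to 10; 10,11 taken => place at 1.
842 hashes to 10; 10,11,1 taken => place at 6.
Table: [., 348, ., 731, ., ., 842, ., ., ., 569, 335, .]

6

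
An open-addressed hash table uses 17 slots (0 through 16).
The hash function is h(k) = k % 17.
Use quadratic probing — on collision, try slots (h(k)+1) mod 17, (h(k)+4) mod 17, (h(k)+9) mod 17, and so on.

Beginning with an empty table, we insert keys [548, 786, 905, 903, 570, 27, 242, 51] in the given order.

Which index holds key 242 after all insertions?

548: h=4 → slot 4
786: h=4, probe 4,5 → slot 5
905: h=4, probe 4,5,8 → slot 8
903: h=2 → slot 2
570: h=9 → slot 9
27: h=10 → slot 10
242: h=4, probe 4,5,8,13 → slot 13
51: h=0 → slot 0
Table: [51, ∅, 903, ∅, 548, 786, ∅, ∅, 905, 570, 27, ∅, ∅, 242, ∅, ∅, ∅]

13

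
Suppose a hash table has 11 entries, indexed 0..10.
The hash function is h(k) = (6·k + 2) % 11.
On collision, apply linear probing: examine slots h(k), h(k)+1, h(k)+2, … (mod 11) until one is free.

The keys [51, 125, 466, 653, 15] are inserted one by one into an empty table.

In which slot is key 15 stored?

51: h=0 → slot 0
125: h=4 → slot 4
466: h=4, probe 4,5 → slot 5
653: h=4, probe 4,5,6 → slot 6
15: h=4, probe 4,5,6,7 → slot 7
Table: [51, _, _, _, 125, 466, 653, 15, _, _, _]

7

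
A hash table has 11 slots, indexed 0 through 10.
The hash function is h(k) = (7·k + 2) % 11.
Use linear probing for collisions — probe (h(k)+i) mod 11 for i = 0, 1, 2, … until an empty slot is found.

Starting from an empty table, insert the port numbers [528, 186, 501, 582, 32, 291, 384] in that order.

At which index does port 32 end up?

528: h=2 => slot 2
186: h=6 => slot 6
501: h=0 => slot 0
582: h=6, probe 6,7 => slot 7
32: h=6, probe 6,7,8 => slot 8
291: h=4 => slot 4
384: h=6, probe 6,7,8,9 => slot 9
Table: [501, _, 528, _, 291, _, 186, 582, 32, 384, _]

8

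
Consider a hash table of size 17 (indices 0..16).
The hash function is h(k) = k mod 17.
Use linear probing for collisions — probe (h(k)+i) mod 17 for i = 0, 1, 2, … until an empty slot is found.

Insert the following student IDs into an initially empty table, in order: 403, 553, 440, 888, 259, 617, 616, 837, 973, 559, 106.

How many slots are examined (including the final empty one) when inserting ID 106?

8

403 hashes to 12; slot 12 is free → place at 12.
553 hashes to 9; slot 9 is free → place at 9.
440 hashes to 15; slot 15 is free → place at 15.
888 hashes to 4; slot 4 is free → place at 4.
259 hashes to 4; 4 taken → place at 5.
617 hashes to 5; 5 taken → place at 6.
616 hashes to 4; 4,5,6 taken → place at 7.
837 hashes to 4; 4,5,6,7 taken → place at 8.
973 hashes to 4; 4,5,6,7,8,9 taken → place at 10.
559 hashes to 15; 15 taken → place at 16.
106 hashes to 4; 4,5,6,7,8,9,10 taken → place at 11.
Table: [., ., ., ., 888, 259, 617, 616, 837, 553, 973, 106, 403, ., ., 440, 559]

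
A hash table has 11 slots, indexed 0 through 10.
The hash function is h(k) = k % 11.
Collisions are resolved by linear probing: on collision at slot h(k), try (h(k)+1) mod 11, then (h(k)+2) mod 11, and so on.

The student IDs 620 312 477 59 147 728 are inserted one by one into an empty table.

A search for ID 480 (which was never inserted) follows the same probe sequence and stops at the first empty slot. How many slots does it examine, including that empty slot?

3

Insert 620: h=4, slot 4 empty -> index 4.
Insert 312: h=4, slot 4 occupied -> index 5.
Insert 477: h=4, slots 4,5 occupied -> index 6.
Insert 59: h=4, slots 4,5,6 occupied -> index 7.
Insert 147: h=4, slots 4,5,6,7 occupied -> index 8.
Insert 728: h=2, slot 2 empty -> index 2.
Table: [∅, ∅, 728, ∅, 620, 312, 477, 59, 147, ∅, ∅]
Lookup 480: h=7, probe 7,8,9 → slot 9 empty, not found.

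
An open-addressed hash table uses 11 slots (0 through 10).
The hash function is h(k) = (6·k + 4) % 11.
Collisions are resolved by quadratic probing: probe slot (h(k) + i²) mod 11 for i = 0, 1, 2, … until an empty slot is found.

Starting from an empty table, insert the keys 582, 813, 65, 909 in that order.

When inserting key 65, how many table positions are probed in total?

Insert 582: h=9, slot 9 empty => index 9.
Insert 813: h=9, slot 9 occupied => index 10.
Insert 65: h=9, slots 9,10 occupied => index 2.
Insert 909: h=2, slot 2 occupied => index 3.
Table: [., ., 65, 909, ., ., ., ., ., 582, 813]

3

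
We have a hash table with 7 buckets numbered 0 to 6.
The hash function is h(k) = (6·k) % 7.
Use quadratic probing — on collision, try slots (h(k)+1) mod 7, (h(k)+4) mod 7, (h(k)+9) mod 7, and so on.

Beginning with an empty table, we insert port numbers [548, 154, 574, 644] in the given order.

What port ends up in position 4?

Insert 548: h=5, slot 5 empty → index 5.
Insert 154: h=0, slot 0 empty → index 0.
Insert 574: h=0, slot 0 occupied → index 1.
Insert 644: h=0, slots 0,1 occupied → index 4.
Table: [154, 574, -, -, 644, 548, -]

644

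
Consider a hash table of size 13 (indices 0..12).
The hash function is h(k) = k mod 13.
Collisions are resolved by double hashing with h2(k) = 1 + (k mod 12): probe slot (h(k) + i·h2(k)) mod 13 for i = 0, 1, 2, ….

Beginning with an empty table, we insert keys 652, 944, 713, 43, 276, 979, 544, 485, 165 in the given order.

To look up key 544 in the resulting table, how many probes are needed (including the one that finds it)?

Insert 652: h=2, slot 2 empty -> index 2.
Insert 944: h=8, slot 8 empty -> index 8.
Insert 713: h=11, slot 11 empty -> index 11.
Insert 43: h=4, slot 4 empty -> index 4.
Insert 276: h=3, slot 3 empty -> index 3.
Insert 979: h=4, h2=8, slot 4 occupied -> index 12.
Insert 544: h=11, h2=5, slots 11,3,8 occupied -> index 0.
Insert 485: h=4, h2=6, slot 4 occupied -> index 10.
Insert 165: h=9, slot 9 empty -> index 9.
Table: [544, ∅, 652, 276, 43, ∅, ∅, ∅, 944, 165, 485, 713, 979]
Lookup 544: h=11, h2=5, probe 11,3,8,0 → found at 0.

4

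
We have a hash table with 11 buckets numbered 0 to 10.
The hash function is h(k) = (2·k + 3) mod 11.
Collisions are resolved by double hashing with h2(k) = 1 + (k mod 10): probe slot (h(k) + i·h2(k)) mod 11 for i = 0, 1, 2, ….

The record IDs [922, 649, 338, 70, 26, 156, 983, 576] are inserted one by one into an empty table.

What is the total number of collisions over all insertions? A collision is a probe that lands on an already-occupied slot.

922: h=10 -> slot 10
649: h=3 -> slot 3
338: h=8 -> slot 8
70: h=0 -> slot 0
26: h=0, h2=7, probe 0,7 -> slot 7
156: h=7, h2=7, probe 7,3,10,6 -> slot 6
983: h=0, h2=4, probe 0,4 -> slot 4
576: h=0, h2=7, probe 0,7,3,10,6,2 -> slot 2
Table: [70, —, 576, 649, 983, —, 156, 26, 338, —, 922]

10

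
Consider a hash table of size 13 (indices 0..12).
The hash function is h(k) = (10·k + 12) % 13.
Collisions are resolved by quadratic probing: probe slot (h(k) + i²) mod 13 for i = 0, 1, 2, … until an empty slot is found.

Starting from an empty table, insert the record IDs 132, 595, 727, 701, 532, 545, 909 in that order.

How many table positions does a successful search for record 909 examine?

6

Insert 132: h=6, slot 6 empty => index 6.
Insert 595: h=8, slot 8 empty => index 8.
Insert 727: h=2, slot 2 empty => index 2.
Insert 701: h=2, slot 2 occupied => index 3.
Insert 532: h=2, slots 2,3,6 occupied => index 11.
Insert 545: h=2, slots 2,3,6,11 occupied => index 5.
Insert 909: h=2, slots 2,3,6,11,5 occupied => index 1.
Table: [∅, 909, 727, 701, ∅, 545, 132, ∅, 595, ∅, ∅, 532, ∅]
Lookup 909: h=2, probe 2,3,6,11,5,1 → found at 1.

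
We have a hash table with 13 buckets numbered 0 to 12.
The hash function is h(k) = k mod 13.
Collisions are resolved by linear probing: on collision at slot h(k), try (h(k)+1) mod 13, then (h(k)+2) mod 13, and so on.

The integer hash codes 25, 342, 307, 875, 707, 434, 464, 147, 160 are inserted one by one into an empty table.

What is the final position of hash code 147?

10

25 hashes to 12; slot 12 is free => place at 12.
342 hashes to 4; slot 4 is free => place at 4.
307 hashes to 8; slot 8 is free => place at 8.
875 hashes to 4; 4 taken => place at 5.
707 hashes to 5; 5 taken => place at 6.
434 hashes to 5; 5,6 taken => place at 7.
464 hashes to 9; slot 9 is free => place at 9.
147 hashes to 4; 4,5,6,7,8,9 taken => place at 10.
160 hashes to 4; 4,5,6,7,8,9,10 taken => place at 11.
Table: [—, —, —, —, 342, 875, 707, 434, 307, 464, 147, 160, 25]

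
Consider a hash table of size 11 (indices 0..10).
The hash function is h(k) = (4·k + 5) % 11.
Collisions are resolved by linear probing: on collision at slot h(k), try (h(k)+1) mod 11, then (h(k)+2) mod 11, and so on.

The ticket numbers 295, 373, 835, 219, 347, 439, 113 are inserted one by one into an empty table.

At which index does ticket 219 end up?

3

295 hashes to 8; slot 8 is free → place at 8.
373 hashes to 1; slot 1 is free → place at 1.
835 hashes to 1; 1 taken → place at 2.
219 hashes to 1; 1,2 taken → place at 3.
347 hashes to 7; slot 7 is free → place at 7.
439 hashes to 1; 1,2,3 taken → place at 4.
113 hashes to 6; slot 6 is free → place at 6.
Table: [∅, 373, 835, 219, 439, ∅, 113, 347, 295, ∅, ∅]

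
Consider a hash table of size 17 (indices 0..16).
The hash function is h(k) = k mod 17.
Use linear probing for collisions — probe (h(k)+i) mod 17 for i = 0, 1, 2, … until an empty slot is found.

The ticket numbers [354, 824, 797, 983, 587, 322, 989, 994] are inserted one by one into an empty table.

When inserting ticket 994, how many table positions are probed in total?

354 hashes to 14; slot 14 is free -> place at 14.
824 hashes to 8; slot 8 is free -> place at 8.
797 hashes to 15; slot 15 is free -> place at 15.
983 hashes to 14; 14,15 taken -> place at 16.
587 hashes to 9; slot 9 is free -> place at 9.
322 hashes to 16; 16 taken -> place at 0.
989 hashes to 3; slot 3 is free -> place at 3.
994 hashes to 8; 8,9 taken -> place at 10.
Table: [322, —, —, 989, —, —, —, —, 824, 587, 994, —, —, —, 354, 797, 983]

3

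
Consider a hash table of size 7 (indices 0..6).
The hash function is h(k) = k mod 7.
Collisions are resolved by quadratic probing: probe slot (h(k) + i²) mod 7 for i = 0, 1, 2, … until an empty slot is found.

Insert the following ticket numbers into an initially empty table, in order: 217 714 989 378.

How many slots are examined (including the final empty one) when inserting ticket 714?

2

217 hashes to 0; slot 0 is free → place at 0.
714 hashes to 0; 0 taken → place at 1.
989 hashes to 2; slot 2 is free → place at 2.
378 hashes to 0; 0,1 taken → place at 4.
Table: [217, 714, 989, _, 378, _, _]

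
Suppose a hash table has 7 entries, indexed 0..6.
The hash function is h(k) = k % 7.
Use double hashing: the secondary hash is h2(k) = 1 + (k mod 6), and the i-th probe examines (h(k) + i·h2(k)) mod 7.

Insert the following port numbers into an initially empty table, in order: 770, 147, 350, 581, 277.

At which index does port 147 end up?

4

770 hashes to 0; slot 0 is free → place at 0.
147 hashes to 0, h2=4; 0 taken → place at 4.
350 hashes to 0, h2=3; 0 taken → place at 3.
581 hashes to 0, h2=6; 0 taken → place at 6.
277 hashes to 4, h2=2; 4,6 taken → place at 1.
Table: [770, 277, ., 350, 147, ., 581]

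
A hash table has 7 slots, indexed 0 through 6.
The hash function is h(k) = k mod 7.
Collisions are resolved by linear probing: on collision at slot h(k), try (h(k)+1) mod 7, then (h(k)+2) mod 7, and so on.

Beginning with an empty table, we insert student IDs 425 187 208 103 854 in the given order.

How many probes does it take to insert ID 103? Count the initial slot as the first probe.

4

425 hashes to 5; slot 5 is free → place at 5.
187 hashes to 5; 5 taken → place at 6.
208 hashes to 5; 5,6 taken → place at 0.
103 hashes to 5; 5,6,0 taken → place at 1.
854 hashes to 0; 0,1 taken → place at 2.
Table: [208, 103, 854, _, _, 425, 187]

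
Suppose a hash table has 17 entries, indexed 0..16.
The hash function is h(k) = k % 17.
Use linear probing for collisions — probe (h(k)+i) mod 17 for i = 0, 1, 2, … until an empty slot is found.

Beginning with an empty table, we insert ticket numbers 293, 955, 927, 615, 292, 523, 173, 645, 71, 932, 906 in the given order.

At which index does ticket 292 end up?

293 hashes to 4; slot 4 is free => place at 4.
955 hashes to 3; slot 3 is free => place at 3.
927 hashes to 9; slot 9 is free => place at 9.
615 hashes to 3; 3,4 taken => place at 5.
292 hashes to 3; 3,4,5 taken => place at 6.
523 hashes to 13; slot 13 is free => place at 13.
173 hashes to 3; 3,4,5,6 taken => place at 7.
645 hashes to 16; slot 16 is free => place at 16.
71 hashes to 3; 3,4,5,6,7 taken => place at 8.
932 hashes to 14; slot 14 is free => place at 14.
906 hashes to 5; 5,6,7,8,9 taken => place at 10.
Table: [—, —, —, 955, 293, 615, 292, 173, 71, 927, 906, —, —, 523, 932, —, 645]

6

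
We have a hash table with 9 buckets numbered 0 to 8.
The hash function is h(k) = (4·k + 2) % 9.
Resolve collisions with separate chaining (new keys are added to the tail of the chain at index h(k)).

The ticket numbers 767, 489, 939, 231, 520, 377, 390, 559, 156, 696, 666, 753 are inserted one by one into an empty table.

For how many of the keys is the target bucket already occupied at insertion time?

Insert 767: h=1, bucket 1 empty → new chain.
Insert 489: h=5, bucket 5 empty → new chain.
Insert 939: h=5, bucket 5 nonempty → append to chain.
Insert 231: h=8, bucket 8 empty → new chain.
Insert 520: h=3, bucket 3 empty → new chain.
Insert 377: h=7, bucket 7 empty → new chain.
Insert 390: h=5, bucket 5 nonempty → append to chain.
Insert 559: h=6, bucket 6 empty → new chain.
Insert 156: h=5, bucket 5 nonempty → append to chain.
Insert 696: h=5, bucket 5 nonempty → append to chain.
Insert 666: h=2, bucket 2 empty → new chain.
Insert 753: h=8, bucket 8 nonempty → append to chain.
Final buckets:
0: -
1: 767
2: 666
3: 520
4: -
5: 489 -> 939 -> 390 -> 156 -> 696
6: 559
7: 377
8: 231 -> 753

5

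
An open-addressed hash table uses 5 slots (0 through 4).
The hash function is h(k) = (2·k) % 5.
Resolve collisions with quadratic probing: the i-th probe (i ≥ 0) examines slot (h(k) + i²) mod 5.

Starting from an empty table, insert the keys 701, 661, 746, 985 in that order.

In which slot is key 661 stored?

701 hashes to 2; slot 2 is free → place at 2.
661 hashes to 2; 2 taken → place at 3.
746 hashes to 2; 2,3 taken → place at 1.
985 hashes to 0; slot 0 is free → place at 0.
Table: [985, 746, 701, 661, .]

3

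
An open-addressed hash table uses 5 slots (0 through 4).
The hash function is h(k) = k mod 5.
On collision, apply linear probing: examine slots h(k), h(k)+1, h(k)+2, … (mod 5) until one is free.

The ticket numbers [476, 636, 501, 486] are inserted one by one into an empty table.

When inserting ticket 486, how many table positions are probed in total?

Insert 476: h=1, slot 1 empty => index 1.
Insert 636: h=1, slot 1 occupied => index 2.
Insert 501: h=1, slots 1,2 occupied => index 3.
Insert 486: h=1, slots 1,2,3 occupied => index 4.
Table: [_, 476, 636, 501, 486]

4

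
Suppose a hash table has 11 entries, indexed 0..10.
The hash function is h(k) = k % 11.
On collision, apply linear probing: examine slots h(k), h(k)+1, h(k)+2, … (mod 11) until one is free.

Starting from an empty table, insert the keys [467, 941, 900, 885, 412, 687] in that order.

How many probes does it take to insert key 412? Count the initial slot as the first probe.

4

467 hashes to 5; slot 5 is free -> place at 5.
941 hashes to 6; slot 6 is free -> place at 6.
900 hashes to 9; slot 9 is free -> place at 9.
885 hashes to 5; 5,6 taken -> place at 7.
412 hashes to 5; 5,6,7 taken -> place at 8.
687 hashes to 5; 5,6,7,8,9 taken -> place at 10.
Table: [-, -, -, -, -, 467, 941, 885, 412, 900, 687]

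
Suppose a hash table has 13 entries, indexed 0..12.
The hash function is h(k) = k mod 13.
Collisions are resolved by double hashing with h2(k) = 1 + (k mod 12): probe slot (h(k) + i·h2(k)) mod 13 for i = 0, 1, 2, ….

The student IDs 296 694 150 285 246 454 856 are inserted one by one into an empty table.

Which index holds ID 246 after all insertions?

6

296 hashes to 10; slot 10 is free → place at 10.
694 hashes to 5; slot 5 is free → place at 5.
150 hashes to 7; slot 7 is free → place at 7.
285 hashes to 12; slot 12 is free → place at 12.
246 hashes to 12, h2=7; 12 taken → place at 6.
454 hashes to 12, h2=11; 12,10 taken → place at 8.
856 hashes to 11; slot 11 is free → place at 11.
Table: [—, —, —, —, —, 694, 246, 150, 454, —, 296, 856, 285]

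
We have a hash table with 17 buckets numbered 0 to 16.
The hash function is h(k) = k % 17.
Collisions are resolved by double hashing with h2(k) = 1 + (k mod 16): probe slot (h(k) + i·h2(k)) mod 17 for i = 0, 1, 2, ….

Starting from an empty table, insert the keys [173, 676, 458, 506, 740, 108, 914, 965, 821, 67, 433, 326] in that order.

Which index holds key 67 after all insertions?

11

173 hashes to 3; slot 3 is free -> place at 3.
676 hashes to 13; slot 13 is free -> place at 13.
458 hashes to 16; slot 16 is free -> place at 16.
506 hashes to 13, h2=11; 13 taken -> place at 7.
740 hashes to 9; slot 9 is free -> place at 9.
108 hashes to 6; slot 6 is free -> place at 6.
914 hashes to 13, h2=3; 13,16 taken -> place at 2.
965 hashes to 13, h2=6; 13,2 taken -> place at 8.
821 hashes to 5; slot 5 is free -> place at 5.
67 hashes to 16, h2=4; 16,3,7 taken -> place at 11.
433 hashes to 8, h2=2; 8 taken -> place at 10.
326 hashes to 3, h2=7; 3,10 taken -> place at 0.
Table: [326, —, 914, 173, —, 821, 108, 506, 965, 740, 433, 67, —, 676, —, —, 458]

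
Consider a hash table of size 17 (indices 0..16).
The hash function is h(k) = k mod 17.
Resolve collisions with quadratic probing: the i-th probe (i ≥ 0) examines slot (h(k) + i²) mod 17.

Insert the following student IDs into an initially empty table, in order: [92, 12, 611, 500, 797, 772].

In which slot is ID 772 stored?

11

92: h=7 -> slot 7
12: h=12 -> slot 12
611: h=16 -> slot 16
500: h=7, probe 7,8 -> slot 8
797: h=15 -> slot 15
772: h=7, probe 7,8,11 -> slot 11
Table: [_, _, _, _, _, _, _, 92, 500, _, _, 772, 12, _, _, 797, 611]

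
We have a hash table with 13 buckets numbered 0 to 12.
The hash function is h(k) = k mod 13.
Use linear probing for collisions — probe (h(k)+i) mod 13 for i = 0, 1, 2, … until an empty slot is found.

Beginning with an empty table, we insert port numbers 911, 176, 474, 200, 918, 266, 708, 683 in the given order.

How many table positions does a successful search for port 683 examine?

5

911 hashes to 1; slot 1 is free => place at 1.
176 hashes to 7; slot 7 is free => place at 7.
474 hashes to 6; slot 6 is free => place at 6.
200 hashes to 5; slot 5 is free => place at 5.
918 hashes to 8; slot 8 is free => place at 8.
266 hashes to 6; 6,7,8 taken => place at 9.
708 hashes to 6; 6,7,8,9 taken => place at 10.
683 hashes to 7; 7,8,9,10 taken => place at 11.
Table: [—, 911, —, —, —, 200, 474, 176, 918, 266, 708, 683, —]
Lookup 683: h=7, probe 7,8,9,10,11 → found at 11.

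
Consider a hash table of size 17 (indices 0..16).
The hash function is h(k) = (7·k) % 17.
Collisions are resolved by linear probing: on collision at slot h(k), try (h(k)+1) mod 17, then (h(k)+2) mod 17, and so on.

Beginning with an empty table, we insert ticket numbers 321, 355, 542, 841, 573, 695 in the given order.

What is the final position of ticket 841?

321: h=3 -> slot 3
355: h=3, probe 3,4 -> slot 4
542: h=3, probe 3,4,5 -> slot 5
841: h=5, probe 5,6 -> slot 6
573: h=16 -> slot 16
695: h=3, probe 3,4,5,6,7 -> slot 7
Table: [-, -, -, 321, 355, 542, 841, 695, -, -, -, -, -, -, -, -, 573]

6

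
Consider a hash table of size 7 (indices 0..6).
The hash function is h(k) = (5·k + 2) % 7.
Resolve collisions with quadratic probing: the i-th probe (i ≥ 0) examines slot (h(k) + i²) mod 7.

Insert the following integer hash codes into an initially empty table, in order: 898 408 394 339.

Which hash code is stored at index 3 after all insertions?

339

898 hashes to 5; slot 5 is free -> place at 5.
408 hashes to 5; 5 taken -> place at 6.
394 hashes to 5; 5,6 taken -> place at 2.
339 hashes to 3; slot 3 is free -> place at 3.
Table: [∅, ∅, 394, 339, ∅, 898, 408]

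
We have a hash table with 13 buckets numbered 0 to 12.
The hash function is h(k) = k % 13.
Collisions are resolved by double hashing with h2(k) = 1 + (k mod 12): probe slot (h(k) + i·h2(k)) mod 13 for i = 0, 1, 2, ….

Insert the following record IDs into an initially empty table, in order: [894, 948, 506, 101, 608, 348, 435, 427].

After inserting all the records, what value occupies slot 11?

894: h=10 -> slot 10
948: h=12 -> slot 12
506: h=12, h2=3, probe 12,2 -> slot 2
101: h=10, h2=6, probe 10,3 -> slot 3
608: h=10, h2=9, probe 10,6 -> slot 6
348: h=10, h2=1, probe 10,11 -> slot 11
435: h=6, h2=4, probe 6,10,1 -> slot 1
427: h=11, h2=8, probe 11,6,1,9 -> slot 9
Table: [_, 435, 506, 101, _, _, 608, _, _, 427, 894, 348, 948]

348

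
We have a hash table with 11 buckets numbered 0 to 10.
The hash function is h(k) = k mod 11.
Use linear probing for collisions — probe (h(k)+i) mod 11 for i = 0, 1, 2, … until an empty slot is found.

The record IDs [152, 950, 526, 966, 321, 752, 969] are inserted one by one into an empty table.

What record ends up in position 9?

152

Insert 152: h=9, slot 9 empty -> index 9.
Insert 950: h=4, slot 4 empty -> index 4.
Insert 526: h=9, slot 9 occupied -> index 10.
Insert 966: h=9, slots 9,10 occupied -> index 0.
Insert 321: h=2, slot 2 empty -> index 2.
Insert 752: h=4, slot 4 occupied -> index 5.
Insert 969: h=1, slot 1 empty -> index 1.
Table: [966, 969, 321, ∅, 950, 752, ∅, ∅, ∅, 152, 526]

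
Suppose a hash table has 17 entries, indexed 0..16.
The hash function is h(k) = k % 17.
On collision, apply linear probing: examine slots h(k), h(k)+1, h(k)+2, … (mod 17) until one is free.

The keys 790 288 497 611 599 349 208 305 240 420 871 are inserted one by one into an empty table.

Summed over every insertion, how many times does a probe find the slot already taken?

790 hashes to 8; slot 8 is free → place at 8.
288 hashes to 16; slot 16 is free → place at 16.
497 hashes to 4; slot 4 is free → place at 4.
611 hashes to 16; 16 taken → place at 0.
599 hashes to 4; 4 taken → place at 5.
349 hashes to 9; slot 9 is free → place at 9.
208 hashes to 4; 4,5 taken → place at 6.
305 hashes to 16; 16,0 taken → place at 1.
240 hashes to 2; slot 2 is free → place at 2.
420 hashes to 12; slot 12 is free → place at 12.
871 hashes to 4; 4,5,6 taken → place at 7.
Table: [611, 305, 240, —, 497, 599, 208, 871, 790, 349, —, —, 420, —, —, —, 288]

9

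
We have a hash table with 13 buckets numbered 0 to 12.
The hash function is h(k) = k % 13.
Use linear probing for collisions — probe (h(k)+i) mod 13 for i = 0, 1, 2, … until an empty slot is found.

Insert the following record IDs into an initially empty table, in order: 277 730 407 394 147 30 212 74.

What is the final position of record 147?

7

277 hashes to 4; slot 4 is free -> place at 4.
730 hashes to 2; slot 2 is free -> place at 2.
407 hashes to 4; 4 taken -> place at 5.
394 hashes to 4; 4,5 taken -> place at 6.
147 hashes to 4; 4,5,6 taken -> place at 7.
30 hashes to 4; 4,5,6,7 taken -> place at 8.
212 hashes to 4; 4,5,6,7,8 taken -> place at 9.
74 hashes to 9; 9 taken -> place at 10.
Table: [., ., 730, ., 277, 407, 394, 147, 30, 212, 74, ., .]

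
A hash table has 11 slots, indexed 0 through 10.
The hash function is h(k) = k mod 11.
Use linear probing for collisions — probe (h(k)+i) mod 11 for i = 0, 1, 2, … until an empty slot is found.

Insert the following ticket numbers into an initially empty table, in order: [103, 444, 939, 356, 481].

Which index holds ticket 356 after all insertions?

103 hashes to 4; slot 4 is free → place at 4.
444 hashes to 4; 4 taken → place at 5.
939 hashes to 4; 4,5 taken → place at 6.
356 hashes to 4; 4,5,6 taken → place at 7.
481 hashes to 8; slot 8 is free → place at 8.
Table: [., ., ., ., 103, 444, 939, 356, 481, ., .]

7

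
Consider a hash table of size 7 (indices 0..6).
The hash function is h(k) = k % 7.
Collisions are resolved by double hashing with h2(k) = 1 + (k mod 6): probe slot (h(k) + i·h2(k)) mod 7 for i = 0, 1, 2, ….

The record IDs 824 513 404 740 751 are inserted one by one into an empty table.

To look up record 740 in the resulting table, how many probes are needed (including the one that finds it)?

3

824: h=5 => slot 5
513: h=2 => slot 2
404: h=5, h2=3, probe 5,1 => slot 1
740: h=5, h2=3, probe 5,1,4 => slot 4
751: h=2, h2=2, probe 2,4,6 => slot 6
Table: [-, 404, 513, -, 740, 824, 751]
Lookup 740: h=5, h2=3, probe 5,1,4 → found at 4.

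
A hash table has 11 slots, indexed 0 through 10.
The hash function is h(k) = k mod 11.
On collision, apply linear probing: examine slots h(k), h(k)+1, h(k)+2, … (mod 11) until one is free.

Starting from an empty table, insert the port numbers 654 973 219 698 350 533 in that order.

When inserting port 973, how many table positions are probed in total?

2

654: h=5 → slot 5
973: h=5, probe 5,6 → slot 6
219: h=10 → slot 10
698: h=5, probe 5,6,7 → slot 7
350: h=9 → slot 9
533: h=5, probe 5,6,7,8 → slot 8
Table: [∅, ∅, ∅, ∅, ∅, 654, 973, 698, 533, 350, 219]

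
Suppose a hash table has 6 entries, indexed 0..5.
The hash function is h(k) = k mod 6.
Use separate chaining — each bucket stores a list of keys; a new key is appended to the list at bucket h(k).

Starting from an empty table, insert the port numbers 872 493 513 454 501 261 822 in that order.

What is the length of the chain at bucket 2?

1

872 → bucket 2
493 → bucket 1
513 → bucket 3
454 → bucket 4
501 → bucket 3 (collision)
261 → bucket 3 (collision)
822 → bucket 0
Final buckets:
0: 822
1: 493
2: 872
3: 513 -> 501 -> 261
4: 454
5: .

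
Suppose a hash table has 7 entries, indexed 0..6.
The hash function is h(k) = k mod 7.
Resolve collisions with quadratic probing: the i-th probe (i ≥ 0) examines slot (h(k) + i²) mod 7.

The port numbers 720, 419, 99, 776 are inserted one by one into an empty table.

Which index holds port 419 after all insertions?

720 hashes to 6; slot 6 is free → place at 6.
419 hashes to 6; 6 taken → place at 0.
99 hashes to 1; slot 1 is free → place at 1.
776 hashes to 6; 6,0 taken → place at 3.
Table: [419, 99, —, 776, —, —, 720]

0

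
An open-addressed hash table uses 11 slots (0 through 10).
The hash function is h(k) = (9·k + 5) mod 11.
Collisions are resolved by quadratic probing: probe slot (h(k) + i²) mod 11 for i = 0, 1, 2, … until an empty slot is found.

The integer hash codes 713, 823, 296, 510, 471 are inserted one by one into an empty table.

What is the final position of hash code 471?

2

713: h=9 → slot 9
823: h=9, probe 9,10 → slot 10
296: h=7 → slot 7
510: h=8 → slot 8
471: h=9, probe 9,10,2 → slot 2
Table: [_, _, 471, _, _, _, _, 296, 510, 713, 823]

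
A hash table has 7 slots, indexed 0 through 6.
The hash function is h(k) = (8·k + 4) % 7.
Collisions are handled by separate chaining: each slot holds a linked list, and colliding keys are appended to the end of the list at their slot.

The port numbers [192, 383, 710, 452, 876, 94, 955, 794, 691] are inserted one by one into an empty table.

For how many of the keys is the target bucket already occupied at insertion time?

5

Insert 192: h=0, bucket 0 empty → new chain.
Insert 383: h=2, bucket 2 empty → new chain.
Insert 710: h=0, bucket 0 nonempty → append to chain.
Insert 452: h=1, bucket 1 empty → new chain.
Insert 876: h=5, bucket 5 empty → new chain.
Insert 94: h=0, bucket 0 nonempty → append to chain.
Insert 955: h=0, bucket 0 nonempty → append to chain.
Insert 794: h=0, bucket 0 nonempty → append to chain.
Insert 691: h=2, bucket 2 nonempty → append to chain.
Final buckets:
0: 192 -> 710 -> 94 -> 955 -> 794
1: 452
2: 383 -> 691
3: —
4: —
5: 876
6: —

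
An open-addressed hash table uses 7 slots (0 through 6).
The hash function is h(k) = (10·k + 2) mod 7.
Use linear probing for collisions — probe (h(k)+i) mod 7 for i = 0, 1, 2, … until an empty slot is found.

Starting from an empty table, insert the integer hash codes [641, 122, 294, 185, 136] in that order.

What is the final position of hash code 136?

6

Insert 641: h=0, slot 0 empty => index 0.
Insert 122: h=4, slot 4 empty => index 4.
Insert 294: h=2, slot 2 empty => index 2.
Insert 185: h=4, slot 4 occupied => index 5.
Insert 136: h=4, slots 4,5 occupied => index 6.
Table: [641, _, 294, _, 122, 185, 136]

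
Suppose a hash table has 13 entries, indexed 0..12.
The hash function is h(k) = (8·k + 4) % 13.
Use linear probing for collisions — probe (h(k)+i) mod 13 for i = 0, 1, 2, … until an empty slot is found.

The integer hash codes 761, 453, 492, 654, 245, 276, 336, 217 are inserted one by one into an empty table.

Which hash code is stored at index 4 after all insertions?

Insert 761: h=8, slot 8 empty -> index 8.
Insert 453: h=1, slot 1 empty -> index 1.
Insert 492: h=1, slot 1 occupied -> index 2.
Insert 654: h=10, slot 10 empty -> index 10.
Insert 245: h=1, slots 1,2 occupied -> index 3.
Insert 276: h=2, slots 2,3 occupied -> index 4.
Insert 336: h=1, slots 1,2,3,4 occupied -> index 5.
Insert 217: h=11, slot 11 empty -> index 11.
Table: [—, 453, 492, 245, 276, 336, —, —, 761, —, 654, 217, —]

276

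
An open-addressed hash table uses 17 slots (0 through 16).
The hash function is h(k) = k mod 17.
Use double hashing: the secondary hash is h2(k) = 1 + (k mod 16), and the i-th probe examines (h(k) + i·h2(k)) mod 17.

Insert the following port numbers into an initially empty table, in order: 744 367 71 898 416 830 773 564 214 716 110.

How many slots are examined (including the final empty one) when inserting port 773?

744 hashes to 13; slot 13 is free -> place at 13.
367 hashes to 10; slot 10 is free -> place at 10.
71 hashes to 3; slot 3 is free -> place at 3.
898 hashes to 14; slot 14 is free -> place at 14.
416 hashes to 8; slot 8 is free -> place at 8.
830 hashes to 14, h2=15; 14 taken -> place at 12.
773 hashes to 8, h2=6; 8,14,3 taken -> place at 9.
564 hashes to 3, h2=5; 3,8,13 taken -> place at 1.
214 hashes to 10, h2=7; 10 taken -> place at 0.
716 hashes to 2; slot 2 is free -> place at 2.
110 hashes to 8, h2=15; 8 taken -> place at 6.
Table: [214, 564, 716, 71, ∅, ∅, 110, ∅, 416, 773, 367, ∅, 830, 744, 898, ∅, ∅]

4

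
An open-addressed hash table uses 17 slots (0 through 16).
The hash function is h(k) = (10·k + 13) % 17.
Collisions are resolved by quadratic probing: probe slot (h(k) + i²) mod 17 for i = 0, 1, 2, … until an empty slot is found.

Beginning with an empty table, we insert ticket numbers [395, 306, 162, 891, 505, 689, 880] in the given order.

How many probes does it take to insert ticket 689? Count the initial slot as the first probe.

Insert 395: h=2, slot 2 empty → index 2.
Insert 306: h=13, slot 13 empty → index 13.
Insert 162: h=1, slot 1 empty → index 1.
Insert 891: h=15, slot 15 empty → index 15.
Insert 505: h=14, slot 14 empty → index 14.
Insert 689: h=1, slots 1,2 occupied → index 5.
Insert 880: h=7, slot 7 empty → index 7.
Table: [∅, 162, 395, ∅, ∅, 689, ∅, 880, ∅, ∅, ∅, ∅, ∅, 306, 505, 891, ∅]

3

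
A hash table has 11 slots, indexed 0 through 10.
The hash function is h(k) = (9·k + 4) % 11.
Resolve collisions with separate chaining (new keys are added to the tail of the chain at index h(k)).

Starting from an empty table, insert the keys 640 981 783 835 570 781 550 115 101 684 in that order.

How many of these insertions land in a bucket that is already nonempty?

640 -> bucket 0
981 -> bucket 0 (collision)
783 -> bucket 0 (collision)
835 -> bucket 6
570 -> bucket 8
781 -> bucket 4
550 -> bucket 4 (collision)
115 -> bucket 5
101 -> bucket 0 (collision)
684 -> bucket 0 (collision)
Final buckets:
0: 640 -> 981 -> 783 -> 101 -> 684
1: -
2: -
3: -
4: 781 -> 550
5: 115
6: 835
7: -
8: 570
9: -
10: -

5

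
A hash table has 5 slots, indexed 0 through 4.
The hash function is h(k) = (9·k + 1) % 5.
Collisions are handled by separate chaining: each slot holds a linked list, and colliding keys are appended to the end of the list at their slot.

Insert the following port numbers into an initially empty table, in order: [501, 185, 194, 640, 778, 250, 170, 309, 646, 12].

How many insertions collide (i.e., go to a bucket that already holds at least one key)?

5

501 → bucket 0
185 → bucket 1
194 → bucket 2
640 → bucket 1 (collision)
778 → bucket 3
250 → bucket 1 (collision)
170 → bucket 1 (collision)
309 → bucket 2 (collision)
646 → bucket 0 (collision)
12 → bucket 4
Final buckets:
0: 501 -> 646
1: 185 -> 640 -> 250 -> 170
2: 194 -> 309
3: 778
4: 12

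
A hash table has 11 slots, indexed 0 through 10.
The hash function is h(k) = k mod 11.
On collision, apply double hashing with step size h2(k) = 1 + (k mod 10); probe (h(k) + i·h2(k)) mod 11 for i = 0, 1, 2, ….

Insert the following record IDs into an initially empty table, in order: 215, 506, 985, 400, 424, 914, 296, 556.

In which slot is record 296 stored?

2

215 hashes to 6; slot 6 is free -> place at 6.
506 hashes to 0; slot 0 is free -> place at 0.
985 hashes to 6, h2=6; 6 taken -> place at 1.
400 hashes to 4; slot 4 is free -> place at 4.
424 hashes to 6, h2=5; 6,0 taken -> place at 5.
914 hashes to 1, h2=5; 1,6,0,5 taken -> place at 10.
296 hashes to 10, h2=7; 10,6 taken -> place at 2.
556 hashes to 6, h2=7; 6,2 taken -> place at 9.
Table: [506, 985, 296, -, 400, 424, 215, -, -, 556, 914]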